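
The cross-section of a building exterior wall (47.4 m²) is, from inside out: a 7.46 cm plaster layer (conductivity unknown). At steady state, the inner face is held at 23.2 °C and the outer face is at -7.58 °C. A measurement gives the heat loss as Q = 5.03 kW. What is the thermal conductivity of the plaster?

k = 0.257 W/m·K

ΣR = ΔT/Q = |23.2 − -7.58|/5030 = 0.006119 K/W
L/(kA) = 0.006119 ⇒ k = 0.0746/(0.006119·47.4) = 0.257 W/m·K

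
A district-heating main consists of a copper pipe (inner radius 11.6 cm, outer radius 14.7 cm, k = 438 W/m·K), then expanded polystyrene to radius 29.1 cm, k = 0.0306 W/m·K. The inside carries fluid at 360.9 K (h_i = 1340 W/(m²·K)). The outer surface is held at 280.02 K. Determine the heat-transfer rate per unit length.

Resistance network (inner→outer):
  R'_conv,in = 1/(2πr h) = 1/(2π·0.116·1340) = 0.001024 m·K/W
  R'_copper = ln(0.147/0.116)/(2πk) = 0.2368/(2π·438) = 8.606×10^-5 m·K/W
  R'_expanded polystyrene = ln(0.291/0.147)/(2πk) = 0.6829/(2π·0.0306) = 3.552 m·K/W
ΣR = 0.001024 + 8.606×10^-5 + 3.552 = 3.553 m·K/W
Q' = ΔT/ΣR = (360.9 K − 280.02 K)/3.553 = 22.8 W/m

Q' = 22.8 W/m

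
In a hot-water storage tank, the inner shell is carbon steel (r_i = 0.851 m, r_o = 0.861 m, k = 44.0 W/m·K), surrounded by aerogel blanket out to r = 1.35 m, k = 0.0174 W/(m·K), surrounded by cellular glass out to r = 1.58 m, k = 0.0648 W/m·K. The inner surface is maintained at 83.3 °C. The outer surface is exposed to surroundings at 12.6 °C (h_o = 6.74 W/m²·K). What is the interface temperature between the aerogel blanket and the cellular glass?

Series thermal resistances, inner to outer:
  R_carbon steel = (1/0.851 − 1/0.861)/(4πk) = 0.01365/(4π·44.0) = 2.468×10^-5 K/W
  R_aerogel blanket = (1/0.861 − 1/1.35)/(4πk) = 0.4207/(4π·0.0174) = 1.924 K/W
  R_cellular glass = (1/1.35 − 1/1.58)/(4πk) = 0.1078/(4π·0.0648) = 0.1324 K/W
  R_conv,out = 1/(4πr²h) = 1/(4π·1.58²·6.74) = 0.004730 K/W
ΣR = 2.468×10^-5 + 1.924 + 0.1324 + 0.004730 = 2.061 K/W
Q = ΔT/ΣR = (83.3 °C − 12.6 °C)/2.061 = 34.30 W
From the inner boundary to the aerogel blanket/cellular glass interface, ΣR_partial = 1.924 K/W.
T_interface = T_in − Q·ΣR_partial = 83.3 °C − (34.30)(1.924) = 17.3 °C

T = 17.3 °C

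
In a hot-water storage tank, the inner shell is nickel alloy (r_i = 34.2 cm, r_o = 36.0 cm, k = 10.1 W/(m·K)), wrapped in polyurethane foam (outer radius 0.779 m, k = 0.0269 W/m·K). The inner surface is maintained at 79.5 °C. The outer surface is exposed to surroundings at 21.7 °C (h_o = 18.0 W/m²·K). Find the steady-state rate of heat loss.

Q = 13.1 W

Series thermal resistances, inner to outer:
  R_nickel alloy = (1/0.342 − 1/0.360)/(4πk) = 0.1462/(4π·10.1) = 0.001152 K/W
  R_polyurethane foam = (1/0.360 − 1/0.779)/(4πk) = 1.494/(4π·0.0269) = 4.420 K/W
  R_conv,out = 1/(4πr²h) = 1/(4π·0.779²·18.0) = 0.007285 K/W
ΣR = 0.001152 + 4.420 + 0.007285 = 4.428 K/W
Q = ΔT/ΣR = (79.5 °C − 21.7 °C)/4.428 = 13.1 W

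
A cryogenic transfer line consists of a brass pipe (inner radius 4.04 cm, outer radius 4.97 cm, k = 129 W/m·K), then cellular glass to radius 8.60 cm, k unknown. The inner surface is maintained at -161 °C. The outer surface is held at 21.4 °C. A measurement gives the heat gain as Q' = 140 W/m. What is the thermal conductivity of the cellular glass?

ΣR = ΔT/Q' = |-161 − 21.4|/140 = 1.303 m·K/W
Known resistances:
  R'_brass = ln(0.0497/0.0404)/(2πk) = 0.2072/(2π·129) = 2.556×10^-4 m·K/W
R_cellular glass = ΣR − ΣR_known = 1.303 − 2.556×10^-4 = 1.303 m·K/W
ln(r₂/r₁)/(2πk) = 1.303 ⇒ k = 0.5483/(2π·1.303) = 0.0670 W/m·K

k = 0.0670 W/m·K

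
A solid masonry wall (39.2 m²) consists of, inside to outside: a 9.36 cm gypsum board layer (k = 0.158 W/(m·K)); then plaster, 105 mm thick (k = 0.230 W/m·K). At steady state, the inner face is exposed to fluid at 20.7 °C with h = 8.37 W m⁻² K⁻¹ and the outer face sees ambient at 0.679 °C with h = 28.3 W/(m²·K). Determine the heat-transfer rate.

Q = 652 W

Treat each layer as a resistance in series:
  R_conv,in = 1/(hA) = 1/(8.37·39.2) = 0.003048 K/W
  R_gypsum board = L/(kA) = 0.0936/(0.158·39.2) = 0.01511 K/W
  R_plaster = L/(kA) = 0.105/(0.230·39.2) = 0.01165 K/W
  R_conv,out = 1/(hA) = 1/(28.3·39.2) = 9.014×10^-4 K/W
ΣR = 0.003048 + 0.01511 + 0.01165 + 9.014×10^-4 = 0.03071 K/W
Q = ΔT/ΣR = (20.7 °C − 0.679 °C)/0.03071 = 652 W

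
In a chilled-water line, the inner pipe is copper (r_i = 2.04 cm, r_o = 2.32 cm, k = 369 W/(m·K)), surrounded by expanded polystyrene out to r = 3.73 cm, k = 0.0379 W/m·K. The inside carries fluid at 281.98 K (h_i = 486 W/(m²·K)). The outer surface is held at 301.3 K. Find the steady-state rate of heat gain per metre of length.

Series thermal resistances, inner to outer:
  R'_conv,in = 1/(2πr h) = 1/(2π·0.0204·486) = 0.01605 m·K/W
  R'_copper = ln(0.0232/0.0204)/(2πk) = 0.1286/(2π·369) = 5.547×10^-5 m·K/W
  R'_expanded polystyrene = ln(0.0373/0.0232)/(2πk) = 0.4748/(2π·0.0379) = 1.994 m·K/W
ΣR = 0.01605 + 5.547×10^-5 + 1.994 = 2.010 m·K/W
Q' = ΔT/ΣR = (281.98 K − 301.3 K)/2.010 = -9.61 W/m
(Negative Q' ⇒ heat flows inward; heat gain = 9.61 W/m.)

Q' = 9.61 W/m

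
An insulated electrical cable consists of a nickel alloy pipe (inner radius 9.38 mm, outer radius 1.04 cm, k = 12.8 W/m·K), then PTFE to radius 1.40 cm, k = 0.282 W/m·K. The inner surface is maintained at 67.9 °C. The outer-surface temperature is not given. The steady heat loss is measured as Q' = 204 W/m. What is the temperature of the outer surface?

Series resistances:
  R'_nickel alloy = ln(0.0104/0.00938)/(2πk) = 0.1032/(2π·12.8) = 0.001284 m·K/W
  R'_PTFE = ln(0.0140/0.0104)/(2πk) = 0.2973/(2π·0.282) = 0.1678 m·K/W
ΣR = 0.1690 m·K/W
ΔT = Q'·ΣR = 204 × 0.1690 = 34.48 K
Heat flows outward, so T_out = T_in − ΔT = 67.9 − 34.48 = 33.4 °C

T_out = 33.4 °C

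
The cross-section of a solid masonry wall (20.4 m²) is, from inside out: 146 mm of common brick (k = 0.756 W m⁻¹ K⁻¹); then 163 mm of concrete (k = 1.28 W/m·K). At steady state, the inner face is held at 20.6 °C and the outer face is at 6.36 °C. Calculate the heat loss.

Series thermal resistances, inner to outer:
  R_common brick = L/(kA) = 0.146/(0.756·20.4) = 0.009467 K/W
  R_concrete = L/(kA) = 0.163/(1.28·20.4) = 0.006242 K/W
ΣR = 0.009467 + 0.006242 = 0.01571 K/W
Q = ΔT/ΣR = (20.6 °C − 6.36 °C)/0.01571 = 906 W

Q = 906 W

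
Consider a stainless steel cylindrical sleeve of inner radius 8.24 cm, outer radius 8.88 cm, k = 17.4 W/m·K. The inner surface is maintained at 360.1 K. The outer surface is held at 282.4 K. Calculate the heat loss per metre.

Q' = 2πk·ΔT/ln(r₂/r₁) = 2π × 17.4 × 77.7 / ln(0.0888/0.0824) = 1.14×10^5 W/m

Q' = 1.14×10^5 W/m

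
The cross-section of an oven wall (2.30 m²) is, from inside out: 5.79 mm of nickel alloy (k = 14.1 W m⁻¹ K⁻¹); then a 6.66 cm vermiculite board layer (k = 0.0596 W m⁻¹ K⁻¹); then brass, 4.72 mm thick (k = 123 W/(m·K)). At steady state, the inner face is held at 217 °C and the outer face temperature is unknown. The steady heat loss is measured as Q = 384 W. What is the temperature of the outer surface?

T_out = 30.4 °C

Sum the resistances:
  R_nickel alloy = L/(kA) = 0.00579/(14.1·2.30) = 1.785×10^-4 K/W
  R_vermiculite board = L/(kA) = 0.0666/(0.0596·2.30) = 0.4858 K/W
  R_brass = L/(kA) = 0.00472/(123·2.30) = 1.668×10^-5 K/W
ΣR = 0.4860 K/W
ΔT = Q·ΣR = 384 × 0.4860 = 186.6 K
Heat flows outward, so T_out = T_in − ΔT = 217 − 186.6 = 30.4 °C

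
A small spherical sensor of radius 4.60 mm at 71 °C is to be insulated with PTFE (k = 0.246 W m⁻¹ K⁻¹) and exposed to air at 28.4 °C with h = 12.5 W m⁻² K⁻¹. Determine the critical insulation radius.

For a sphere, r_cr = 2k_ins/h = 2·0.246/12.5 = 0.0394 m = 3.94 cm

r_cr = 3.94 cm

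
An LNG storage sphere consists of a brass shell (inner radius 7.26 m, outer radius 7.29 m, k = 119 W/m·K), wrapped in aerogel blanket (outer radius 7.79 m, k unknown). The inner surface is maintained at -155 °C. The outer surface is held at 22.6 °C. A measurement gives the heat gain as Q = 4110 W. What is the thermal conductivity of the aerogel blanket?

k = 0.0162 W/m·K

ΣR = ΔT/Q = |-155 − 22.6|/4110 = 0.04321 K/W
Known resistances:
  R_brass = (1/7.26 − 1/7.29)/(4πk) = 5.668×10^-4/(4π·119) = 3.791×10^-7 K/W
R_aerogel blanket = ΣR − ΣR_known = 0.04321 − 3.791×10^-7 = 0.04321 K/W
(1/r₁−1/r₂)/(4πk) = 0.04321 ⇒ k = 0.008805/(4π·0.04321) = 0.0162 W/m·K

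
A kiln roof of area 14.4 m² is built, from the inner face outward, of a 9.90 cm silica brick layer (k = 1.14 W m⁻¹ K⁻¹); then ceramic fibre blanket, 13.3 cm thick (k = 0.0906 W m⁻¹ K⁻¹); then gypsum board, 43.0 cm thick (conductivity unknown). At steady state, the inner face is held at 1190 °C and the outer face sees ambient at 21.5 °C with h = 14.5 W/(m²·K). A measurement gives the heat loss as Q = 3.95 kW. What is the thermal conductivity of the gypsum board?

k = 0.163 W/m·K

ΣR = ΔT/Q = |1190 − 21.5|/3950 = 0.2958 K/W
Known resistances:
  R_silica brick = L/(kA) = 0.0990/(1.14·14.4) = 0.006031 K/W
  R_ceramic fibre blanket = L/(kA) = 0.133/(0.0906·14.4) = 0.1019 K/W
  R_conv,out = 1/(hA) = 1/(14.5·14.4) = 0.004789 K/W
R_gypsum board = ΣR − ΣR_known = 0.2958 − 0.1127 = 0.1831 K/W
L/(kA) = 0.1831 ⇒ k = 0.430/(0.1831·14.4) = 0.163 W/m·K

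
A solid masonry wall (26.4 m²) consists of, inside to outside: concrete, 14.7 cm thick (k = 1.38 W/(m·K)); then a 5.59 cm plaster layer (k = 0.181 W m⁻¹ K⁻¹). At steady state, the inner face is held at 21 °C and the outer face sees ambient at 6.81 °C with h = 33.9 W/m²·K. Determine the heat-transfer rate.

Q = 842 W

Resistance network (inner→outer):
  R_concrete = L/(kA) = 0.147/(1.38·26.4) = 0.004035 K/W
  R_plaster = L/(kA) = 0.0559/(0.181·26.4) = 0.01170 K/W
  R_conv,out = 1/(hA) = 1/(33.9·26.4) = 0.001117 K/W
ΣR = 0.004035 + 0.01170 + 0.001117 = 0.01685 K/W
Q = ΔT/ΣR = (21 °C − 6.81 °C)/0.01685 = 842 W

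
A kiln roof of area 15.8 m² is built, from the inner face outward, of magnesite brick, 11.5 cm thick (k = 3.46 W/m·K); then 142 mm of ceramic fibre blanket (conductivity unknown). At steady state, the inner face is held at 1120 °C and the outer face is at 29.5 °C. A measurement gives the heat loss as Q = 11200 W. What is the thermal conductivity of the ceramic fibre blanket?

ΣR = ΔT/Q = |1120 − 29.5|/11200 = 0.09737 K/W
Known resistances:
  R_magnesite brick = L/(kA) = 0.115/(3.46·15.8) = 0.002104 K/W
R_ceramic fibre blanket = ΣR − ΣR_known = 0.09737 − 0.002104 = 0.09527 K/W
L/(kA) = 0.09527 ⇒ k = 0.142/(0.09527·15.8) = 0.0943 W/m·K

k = 0.0943 W/m·K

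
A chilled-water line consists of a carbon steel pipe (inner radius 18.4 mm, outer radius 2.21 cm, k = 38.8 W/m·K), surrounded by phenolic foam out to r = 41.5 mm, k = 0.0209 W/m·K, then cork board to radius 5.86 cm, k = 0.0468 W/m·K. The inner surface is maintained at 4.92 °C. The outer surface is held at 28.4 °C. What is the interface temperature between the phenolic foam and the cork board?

T = 23.8 °C

Treat each layer as a resistance in series:
  R'_carbon steel = ln(0.0221/0.0184)/(2πk) = 0.1832/(2π·38.8) = 7.516×10^-4 m·K/W
  R'_phenolic foam = ln(0.0415/0.0221)/(2πk) = 0.6301/(2π·0.0209) = 4.798 m·K/W
  R'_cork board = ln(0.0586/0.0415)/(2πk) = 0.3450/(2π·0.0468) = 1.173 m·K/W
ΣR = 7.516×10^-4 + 4.798 + 1.173 = 5.972 m·K/W
Q' = ΔT/ΣR = (4.92 °C − 28.4 °C)/5.972 = -3.932 W/m
From the inner boundary to the phenolic foam/cork board interface, ΣR_partial = 4.799 m·K/W.
T_interface = T_in − Q'·ΣR_partial = 4.92 °C − (-3.932)(4.799) = 23.8 °C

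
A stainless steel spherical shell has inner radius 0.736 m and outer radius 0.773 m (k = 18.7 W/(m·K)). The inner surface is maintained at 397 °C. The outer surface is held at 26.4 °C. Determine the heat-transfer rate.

Q = 1340 kW

Q = 4πk·ΔT/(1/r₁ − 1/r₂) = 4π × 18.7 × 370.6 / (1/0.736 − 1/0.773) = 1.34×10^6 W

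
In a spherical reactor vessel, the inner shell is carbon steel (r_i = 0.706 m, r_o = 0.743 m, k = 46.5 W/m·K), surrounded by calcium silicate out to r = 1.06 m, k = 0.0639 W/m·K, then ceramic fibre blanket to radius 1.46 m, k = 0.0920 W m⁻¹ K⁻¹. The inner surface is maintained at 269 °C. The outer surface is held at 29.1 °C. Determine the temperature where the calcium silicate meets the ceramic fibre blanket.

T = 103 °C

Treat each layer as a resistance in series:
  R_carbon steel = (1/0.706 − 1/0.743)/(4πk) = 0.07054/(4π·46.5) = 1.207×10^-4 K/W
  R_calcium silicate = (1/0.743 − 1/1.06)/(4πk) = 0.4025/(4π·0.0639) = 0.5012 K/W
  R_ceramic fibre blanket = (1/1.06 − 1/1.46)/(4πk) = 0.2585/(4π·0.0920) = 0.2236 K/W
ΣR = 1.207×10^-4 + 0.5012 + 0.2236 = 0.7249 K/W
Q = ΔT/ΣR = (269 °C − 29.1 °C)/0.7249 = 330.9 W
From the inner boundary to the calcium silicate/ceramic fibre blanket interface, ΣR_partial = 0.5013 K/W.
T_interface = T_in − Q·ΣR_partial = 269 °C − (330.9)(0.5013) = 103 °C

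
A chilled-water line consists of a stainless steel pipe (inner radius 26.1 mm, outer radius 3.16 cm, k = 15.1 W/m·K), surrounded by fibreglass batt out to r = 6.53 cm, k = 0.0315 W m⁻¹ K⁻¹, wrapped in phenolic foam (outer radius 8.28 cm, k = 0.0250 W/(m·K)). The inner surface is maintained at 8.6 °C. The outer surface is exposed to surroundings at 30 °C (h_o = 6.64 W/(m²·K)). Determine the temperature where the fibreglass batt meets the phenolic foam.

T = 23.0 °C

Treat each layer as a resistance in series:
  R'_stainless steel = ln(0.0316/0.0261)/(2πk) = 0.1912/(2π·15.1) = 0.002015 m·K/W
  R'_fibreglass batt = ln(0.0653/0.0316)/(2πk) = 0.7258/(2π·0.0315) = 3.667 m·K/W
  R'_phenolic foam = ln(0.0828/0.0653)/(2πk) = 0.2374/(2π·0.0250) = 1.512 m·K/W
  R'_conv,out = 1/(2πr h) = 1/(2π·0.0828·6.64) = 0.2895 m·K/W
ΣR = 0.002015 + 3.667 + 1.512 + 0.2895 = 5.471 m·K/W
Q' = ΔT/ΣR = (8.6 °C − 30 °C)/5.471 = -3.912 W/m
From the inner boundary to the fibreglass batt/phenolic foam interface, ΣR_partial = 3.669 m·K/W.
T_interface = T_in − Q'·ΣR_partial = 8.6 °C − (-3.912)(3.669) = 23.0 °C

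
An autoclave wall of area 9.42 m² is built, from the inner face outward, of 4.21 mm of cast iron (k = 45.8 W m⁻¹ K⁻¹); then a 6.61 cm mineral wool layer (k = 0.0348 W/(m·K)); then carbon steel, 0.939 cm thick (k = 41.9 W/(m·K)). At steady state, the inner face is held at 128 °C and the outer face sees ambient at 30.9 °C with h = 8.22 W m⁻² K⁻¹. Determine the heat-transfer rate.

Resistance network (inner→outer):
  R_cast iron = L/(kA) = 0.00421/(45.8·9.42) = 9.758×10^-6 K/W
  R_mineral wool = L/(kA) = 0.0661/(0.0348·9.42) = 0.2016 K/W
  R_carbon steel = L/(kA) = 0.00939/(41.9·9.42) = 2.379×10^-5 K/W
  R_conv,out = 1/(hA) = 1/(8.22·9.42) = 0.01291 K/W
ΣR = 9.758×10^-6 + 0.2016 + 2.379×10^-5 + 0.01291 = 0.2145 K/W
Q = ΔT/ΣR = (128 °C − 30.9 °C)/0.2145 = 453 W

Q = 453 W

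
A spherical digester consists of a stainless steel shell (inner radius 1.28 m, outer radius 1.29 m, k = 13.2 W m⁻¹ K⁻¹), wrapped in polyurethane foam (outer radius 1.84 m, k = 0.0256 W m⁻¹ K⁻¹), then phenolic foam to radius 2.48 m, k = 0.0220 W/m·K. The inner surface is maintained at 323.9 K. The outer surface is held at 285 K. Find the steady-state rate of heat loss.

Q = 31.7 W

Treat each layer as a resistance in series:
  R_stainless steel = (1/1.28 − 1/1.29)/(4πk) = 0.006056/(4π·13.2) = 3.651×10^-5 K/W
  R_polyurethane foam = (1/1.29 − 1/1.84)/(4πk) = 0.2317/(4π·0.0256) = 0.7203 K/W
  R_phenolic foam = (1/1.84 − 1/2.48)/(4πk) = 0.1403/(4π·0.0220) = 0.5073 K/W
ΣR = 3.651×10^-5 + 0.7203 + 0.5073 = 1.228 K/W
Q = ΔT/ΣR = (323.9 K − 285 K)/1.228 = 31.7 W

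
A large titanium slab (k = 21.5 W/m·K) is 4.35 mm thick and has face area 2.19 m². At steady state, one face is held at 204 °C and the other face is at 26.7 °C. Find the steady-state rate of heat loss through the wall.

Q = 1920 kW

Q = kA·ΔT/L = 21.5 × 2.19 × |204 °C − 26.7 °C| / 0.00435 = 1.92×10^6 W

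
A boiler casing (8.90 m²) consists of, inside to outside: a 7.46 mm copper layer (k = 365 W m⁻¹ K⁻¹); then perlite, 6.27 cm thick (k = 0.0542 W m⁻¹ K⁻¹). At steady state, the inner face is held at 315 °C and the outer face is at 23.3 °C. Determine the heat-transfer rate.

Resistance network (inner→outer):
  R_copper = L/(kA) = 0.00746/(365·8.90) = 2.296×10^-6 K/W
  R_perlite = L/(kA) = 0.0627/(0.0542·8.90) = 0.1300 K/W
ΣR = 2.296×10^-6 + 0.1300 = 0.1300 K/W
Q = ΔT/ΣR = (315 °C − 23.3 °C)/0.1300 = 2240 W

Q = 2.24 kW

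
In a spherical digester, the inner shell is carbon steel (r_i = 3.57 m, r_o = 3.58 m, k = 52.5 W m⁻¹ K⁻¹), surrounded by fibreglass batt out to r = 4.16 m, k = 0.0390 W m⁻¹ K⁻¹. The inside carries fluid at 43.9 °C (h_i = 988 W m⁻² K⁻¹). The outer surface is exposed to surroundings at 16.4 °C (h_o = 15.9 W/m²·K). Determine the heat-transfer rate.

Q = 345 W

Series thermal resistances, inner to outer:
  R_conv,in = 1/(4πr²h) = 1/(4π·3.57²·988) = 6.320×10^-6 K/W
  R_carbon steel = (1/3.57 − 1/3.58)/(4πk) = 7.824×10^-4/(4π·52.5) = 1.186×10^-6 K/W
  R_fibreglass batt = (1/3.58 − 1/4.16)/(4πk) = 0.03894/(4π·0.0390) = 0.07947 K/W
  R_conv,out = 1/(4πr²h) = 1/(4π·4.16²·15.9) = 2.892×10^-4 K/W
ΣR = 6.320×10^-6 + 1.186×10^-6 + 0.07947 + 2.892×10^-4 = 0.07977 K/W
Q = ΔT/ΣR = (43.9 °C − 16.4 °C)/0.07977 = 345 W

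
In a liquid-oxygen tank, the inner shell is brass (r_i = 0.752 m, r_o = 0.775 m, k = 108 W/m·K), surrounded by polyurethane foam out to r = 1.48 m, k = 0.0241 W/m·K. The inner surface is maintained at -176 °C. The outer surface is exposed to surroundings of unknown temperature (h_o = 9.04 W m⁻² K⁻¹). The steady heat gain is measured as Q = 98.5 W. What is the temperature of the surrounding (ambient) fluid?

T_out = 24.3 °C

Sum the resistances:
  R_brass = (1/0.752 − 1/0.775)/(4πk) = 0.03946/(4π·108) = 2.908×10^-5 K/W
  R_polyurethane foam = (1/0.775 − 1/1.48)/(4πk) = 0.6146/(4π·0.0241) = 2.030 K/W
  R_conv,out = 1/(4πr²h) = 1/(4π·1.48²·9.04) = 0.004019 K/W
ΣR = 2.034 K/W
ΔT = Q·ΣR = 98.5 × 2.034 = 200.3 K
Heat flows inward, so T_out = T_in + ΔT = -176 + 200.3 = 24.3 °C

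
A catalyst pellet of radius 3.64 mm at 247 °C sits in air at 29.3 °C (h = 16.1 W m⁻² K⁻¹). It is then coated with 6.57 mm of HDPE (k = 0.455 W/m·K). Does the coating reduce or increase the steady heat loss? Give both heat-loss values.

increases: 0.584 → 2.78 W

Critical radius for a sphere: r_cr = 2k/h = 0.0565 m = 5.65 cm.
Outer radius after coating: r₂ = 0.00364 + 0.00657 = 0.01021 m.
Since r₁ < r_cr and r₂ ≤ r_cr, the coating moves toward the maximum at r_cr — heat loss rises.
Bare: R = 1/(4πr₁²h) = 373.0 K/W; Q = 217.7/373.0 = 0.584 W.
Coated: R = R_cond + R_conv = 78.33 K/W; Q = 217.7/78.33 = 2.78 W.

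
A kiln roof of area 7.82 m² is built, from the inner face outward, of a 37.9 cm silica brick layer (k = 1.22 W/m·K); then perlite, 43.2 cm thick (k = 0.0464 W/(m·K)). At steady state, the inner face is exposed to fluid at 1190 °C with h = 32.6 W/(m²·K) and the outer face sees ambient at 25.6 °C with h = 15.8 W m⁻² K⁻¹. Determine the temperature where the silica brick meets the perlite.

Series thermal resistances, inner to outer:
  R_conv,in = 1/(hA) = 1/(32.6·7.82) = 0.003923 K/W
  R_silica brick = L/(kA) = 0.379/(1.22·7.82) = 0.03973 K/W
  R_perlite = L/(kA) = 0.432/(0.0464·7.82) = 1.191 K/W
  R_conv,out = 1/(hA) = 1/(15.8·7.82) = 0.008093 K/W
ΣR = 0.003923 + 0.03973 + 1.191 + 0.008093 = 1.243 K/W
Q = ΔT/ΣR = (1190 °C − 25.6 °C)/1.243 = 936.8 W
From the inner boundary to the silica brick/perlite interface, ΣR_partial = 0.04365 K/W.
T_interface = T_in − Q·ΣR_partial = 1190 °C − (936.8)(0.04365) = 1149 °C

T = 1149 °C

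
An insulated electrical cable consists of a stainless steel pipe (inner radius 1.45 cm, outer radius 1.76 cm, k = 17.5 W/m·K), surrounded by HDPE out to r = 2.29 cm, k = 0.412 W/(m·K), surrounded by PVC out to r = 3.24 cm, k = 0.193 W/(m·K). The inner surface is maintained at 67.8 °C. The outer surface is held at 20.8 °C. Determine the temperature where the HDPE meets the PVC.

T = 55.3 °C

Treat each layer as a resistance in series:
  R'_stainless steel = ln(0.0176/0.0145)/(2πk) = 0.1938/(2π·17.5) = 0.001762 m·K/W
  R'_HDPE = ln(0.0229/0.0176)/(2πk) = 0.2632/(2π·0.412) = 0.1017 m·K/W
  R'_PVC = ln(0.0324/0.0229)/(2πk) = 0.3470/(2π·0.193) = 0.2862 m·K/W
ΣR = 0.001762 + 0.1017 + 0.2862 = 0.3897 m·K/W
Q' = ΔT/ΣR = (67.8 °C − 20.8 °C)/0.3897 = 120.6 W/m
From the inner boundary to the HDPE/PVC interface, ΣR_partial = 0.1035 m·K/W.
T_interface = T_in − Q'·ΣR_partial = 67.8 °C − (120.6)(0.1035) = 55.3 °C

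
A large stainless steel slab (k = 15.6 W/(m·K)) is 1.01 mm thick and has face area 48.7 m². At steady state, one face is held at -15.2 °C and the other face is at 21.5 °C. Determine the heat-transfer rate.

Q = kA·ΔT/L = 15.6 × 48.7 × |-15.2 °C − 21.5 °C| / 0.00101 = 2.76×10^7 W

Q = 27600 kW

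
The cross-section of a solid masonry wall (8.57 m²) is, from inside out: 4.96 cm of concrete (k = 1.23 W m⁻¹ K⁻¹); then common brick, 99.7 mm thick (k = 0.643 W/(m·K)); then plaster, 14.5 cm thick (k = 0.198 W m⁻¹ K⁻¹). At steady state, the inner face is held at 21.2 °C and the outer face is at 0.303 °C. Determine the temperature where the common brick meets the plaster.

Resistance network (inner→outer):
  R_concrete = L/(kA) = 0.0496/(1.23·8.57) = 0.004705 K/W
  R_common brick = L/(kA) = 0.0997/(0.643·8.57) = 0.01809 K/W
  R_plaster = L/(kA) = 0.145/(0.198·8.57) = 0.08545 K/W
ΣR = 0.004705 + 0.01809 + 0.08545 = 0.1082 K/W
Q = ΔT/ΣR = (21.2 °C − 0.303 °C)/0.1082 = 193.1 W
From the inner boundary to the common brick/plaster interface, ΣR_partial = 0.02279 K/W.
T_interface = T_in − Q·ΣR_partial = 21.2 °C − (193.1)(0.02279) = 16.8 °C

T = 16.8 °C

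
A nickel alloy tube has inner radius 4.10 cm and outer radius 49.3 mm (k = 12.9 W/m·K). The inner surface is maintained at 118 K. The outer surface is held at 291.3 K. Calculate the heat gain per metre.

Q' = 76200 W/m

Q' = 2πk·ΔT/ln(r₂/r₁) = 2π × 12.9 × 173.3 / ln(0.0493/0.0410) = 76200 W/m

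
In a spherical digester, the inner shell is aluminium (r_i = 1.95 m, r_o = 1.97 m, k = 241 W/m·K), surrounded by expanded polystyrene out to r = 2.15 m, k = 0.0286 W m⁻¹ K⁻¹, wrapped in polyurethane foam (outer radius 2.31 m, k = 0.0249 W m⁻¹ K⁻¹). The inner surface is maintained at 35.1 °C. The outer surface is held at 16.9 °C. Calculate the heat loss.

Series thermal resistances, inner to outer:
  R_aluminium = (1/1.95 − 1/1.97)/(4πk) = 0.005206/(4π·241) = 1.719×10^-6 K/W
  R_expanded polystyrene = (1/1.97 − 1/2.15)/(4πk) = 0.04250/(4π·0.0286) = 0.1182 K/W
  R_polyurethane foam = (1/2.15 − 1/2.31)/(4πk) = 0.03222/(4π·0.0249) = 0.1030 K/W
ΣR = 1.719×10^-6 + 0.1182 + 0.1030 = 0.2212 K/W
Q = ΔT/ΣR = (35.1 °C − 16.9 °C)/0.2212 = 82.3 W

Q = 82.3 W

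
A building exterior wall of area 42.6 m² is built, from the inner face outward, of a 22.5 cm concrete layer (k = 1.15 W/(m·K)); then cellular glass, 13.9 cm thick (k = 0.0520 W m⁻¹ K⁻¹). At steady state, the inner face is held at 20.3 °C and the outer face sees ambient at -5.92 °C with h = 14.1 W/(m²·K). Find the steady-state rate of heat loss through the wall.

Q = 380 W

Resistance network (inner→outer):
  R_concrete = L/(kA) = 0.225/(1.15·42.6) = 0.004593 K/W
  R_cellular glass = L/(kA) = 0.139/(0.0520·42.6) = 0.06275 K/W
  R_conv,out = 1/(hA) = 1/(14.1·42.6) = 0.001665 K/W
ΣR = 0.004593 + 0.06275 + 0.001665 = 0.06901 K/W
Q = ΔT/ΣR = (20.3 °C − -5.92 °C)/0.06901 = 380 W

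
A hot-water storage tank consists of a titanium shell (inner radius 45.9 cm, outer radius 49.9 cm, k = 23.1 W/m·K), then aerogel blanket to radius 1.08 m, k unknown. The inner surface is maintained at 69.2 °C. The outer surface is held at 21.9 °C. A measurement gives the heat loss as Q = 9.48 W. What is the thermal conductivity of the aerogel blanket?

k = 0.0172 W/m·K

ΣR = ΔT/Q = |69.2 − 21.9|/9.48 = 4.989 K/W
Known resistances:
  R_titanium = (1/0.459 − 1/0.499)/(4πk) = 0.1746/(4π·23.1) = 6.016×10^-4 K/W
R_aerogel blanket = ΣR − ΣR_known = 4.989 − 6.016×10^-4 = 4.988 K/W
(1/r₁−1/r₂)/(4πk) = 4.988 ⇒ k = 1.078/(4π·4.988) = 0.0172 W/m·K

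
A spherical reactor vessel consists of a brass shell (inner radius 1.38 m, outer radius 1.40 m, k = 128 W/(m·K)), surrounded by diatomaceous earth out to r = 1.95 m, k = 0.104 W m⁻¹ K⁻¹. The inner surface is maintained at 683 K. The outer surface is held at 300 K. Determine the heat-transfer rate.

Treat each layer as a resistance in series:
  R_brass = (1/1.38 − 1/1.40)/(4πk) = 0.01035/(4π·128) = 6.436×10^-6 K/W
  R_diatomaceous earth = (1/1.40 − 1/1.95)/(4πk) = 0.2015/(4π·0.104) = 0.1542 K/W
ΣR = 6.436×10^-6 + 0.1542 = 0.1542 K/W
Q = ΔT/ΣR = (683 K − 300 K)/0.1542 = 2480 W

Q = 2.48 kW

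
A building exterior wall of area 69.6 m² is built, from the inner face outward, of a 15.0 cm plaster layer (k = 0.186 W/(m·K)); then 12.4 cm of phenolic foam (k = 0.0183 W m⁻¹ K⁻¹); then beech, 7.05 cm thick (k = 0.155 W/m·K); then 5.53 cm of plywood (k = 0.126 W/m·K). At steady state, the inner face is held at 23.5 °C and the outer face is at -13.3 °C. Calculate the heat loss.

Q = 302 W

Resistance network (inner→outer):
  R_plaster = L/(kA) = 0.150/(0.186·69.6) = 0.01159 K/W
  R_phenolic foam = L/(kA) = 0.124/(0.0183·69.6) = 0.09736 K/W
  R_beech = L/(kA) = 0.0705/(0.155·69.6) = 0.006535 K/W
  R_plywood = L/(kA) = 0.0553/(0.126·69.6) = 0.006306 K/W
ΣR = 0.01159 + 0.09736 + 0.006535 + 0.006306 = 0.1218 K/W
Q = ΔT/ΣR = (23.5 °C − -13.3 °C)/0.1218 = 302 W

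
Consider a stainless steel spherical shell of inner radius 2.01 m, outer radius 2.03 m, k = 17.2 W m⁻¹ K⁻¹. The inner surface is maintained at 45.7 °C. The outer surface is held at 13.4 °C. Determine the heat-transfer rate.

Q = 4πk·ΔT/(1/r₁ − 1/r₂) = 4π × 17.2 × 32.3 / (1/2.01 − 1/2.03) = 1.42×10^6 W

Q = 1.42×10^6 W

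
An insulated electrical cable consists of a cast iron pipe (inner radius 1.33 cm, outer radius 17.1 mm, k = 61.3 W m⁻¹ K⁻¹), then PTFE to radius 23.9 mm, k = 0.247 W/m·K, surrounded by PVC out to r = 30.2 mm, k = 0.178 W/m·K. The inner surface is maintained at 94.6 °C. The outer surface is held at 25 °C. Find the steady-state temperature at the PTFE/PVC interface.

T = 59.2 °C

Resistance network (inner→outer):
  R'_cast iron = ln(0.0171/0.0133)/(2πk) = 0.2513/(2π·61.3) = 6.525×10^-4 m·K/W
  R'_PTFE = ln(0.0239/0.0171)/(2πk) = 0.3348/(2π·0.247) = 0.2157 m·K/W
  R'_PVC = ln(0.0302/0.0239)/(2πk) = 0.2340/(2π·0.178) = 0.2092 m·K/W
ΣR = 6.525×10^-4 + 0.2157 + 0.2092 = 0.4256 m·K/W
Q' = ΔT/ΣR = (94.6 °C − 25 °C)/0.4256 = 163.5 W/m
From the inner boundary to the PTFE/PVC interface, ΣR_partial = 0.2164 m·K/W.
T_interface = T_in − Q'·ΣR_partial = 94.6 °C − (163.5)(0.2164) = 59.2 °C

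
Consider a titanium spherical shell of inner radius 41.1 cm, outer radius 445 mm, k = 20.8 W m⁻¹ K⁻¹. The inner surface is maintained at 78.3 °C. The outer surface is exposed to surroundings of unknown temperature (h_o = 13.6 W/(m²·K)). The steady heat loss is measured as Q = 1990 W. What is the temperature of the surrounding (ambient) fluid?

Series resistances:
  R_titanium = (1/0.411 − 1/0.445)/(4πk) = 0.1859/(4π·20.8) = 7.112×10^-4 K/W
  R_conv,out = 1/(4πr²h) = 1/(4π·0.445²·13.6) = 0.02955 K/W
ΣR = 0.03026 K/W
ΔT = Q·ΣR = 1990 × 0.03026 = 60.22 K
Heat flows outward, so T_out = T_in − ΔT = 78.3 − 60.22 = 18.1 °C

T_out = 18.1 °C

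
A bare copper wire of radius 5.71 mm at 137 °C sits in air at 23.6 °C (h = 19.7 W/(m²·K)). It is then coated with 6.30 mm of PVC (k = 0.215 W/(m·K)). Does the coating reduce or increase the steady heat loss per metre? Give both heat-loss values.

Critical radius for a cylinder: r_cr = k/h = 0.0109 m = 1.09 cm.
Outer radius after coating: r₂ = 0.00571 + 0.00630 = 0.01201 m.
r₁ < r_cr < r₂: heat loss rises to a maximum at r_cr then falls. Whether the coating helps depends on whether Q(r₂) has dropped back below Q(r₁).
Bare: R = 1/(2πr₁h) = 1.415 m·K/W; Q = 113.4/1.415 = 80.1 W/m.
Coated: R = R_cond + R_conv = 1.223 m·K/W; Q = 113.4/1.223 = 92.7 W/m.

increases: 80.1 → 92.7 W/m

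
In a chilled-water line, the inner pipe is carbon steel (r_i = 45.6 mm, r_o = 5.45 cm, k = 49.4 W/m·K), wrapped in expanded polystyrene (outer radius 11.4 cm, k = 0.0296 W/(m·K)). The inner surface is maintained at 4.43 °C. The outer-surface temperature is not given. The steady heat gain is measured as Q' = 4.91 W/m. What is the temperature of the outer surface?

T_out = 23.9 °C

Series resistances:
  R'_carbon steel = ln(0.0545/0.0456)/(2πk) = 0.1783/(2π·49.4) = 5.744×10^-4 m·K/W
  R'_expanded polystyrene = ln(0.114/0.0545)/(2πk) = 0.7380/(2π·0.0296) = 3.968 m·K/W
ΣR = 3.969 m·K/W
ΔT = Q'·ΣR = 4.91 × 3.969 = 19.49 K
Heat flows inward, so T_out = T_in + ΔT = 4.43 + 19.49 = 23.9 °C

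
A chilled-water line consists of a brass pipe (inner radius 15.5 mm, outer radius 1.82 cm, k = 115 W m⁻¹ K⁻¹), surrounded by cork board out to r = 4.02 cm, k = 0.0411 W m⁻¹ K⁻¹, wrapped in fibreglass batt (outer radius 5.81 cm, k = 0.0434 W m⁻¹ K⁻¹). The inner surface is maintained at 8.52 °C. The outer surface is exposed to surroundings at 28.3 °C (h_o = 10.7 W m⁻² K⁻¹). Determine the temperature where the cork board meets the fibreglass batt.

Series thermal resistances, inner to outer:
  R'_brass = ln(0.0182/0.0155)/(2πk) = 0.1606/(2π·115) = 2.222×10^-4 m·K/W
  R'_cork board = ln(0.0402/0.0182)/(2πk) = 0.7924/(2π·0.0411) = 3.069 m·K/W
  R'_fibreglass batt = ln(0.0581/0.0402)/(2πk) = 0.3683/(2π·0.0434) = 1.351 m·K/W
  R'_conv,out = 1/(2πr h) = 1/(2π·0.0581·10.7) = 0.2560 m·K/W
ΣR = 2.222×10^-4 + 3.069 + 1.351 + 0.2560 = 4.676 m·K/W
Q' = ΔT/ΣR = (8.52 °C − 28.3 °C)/4.676 = -4.230 W/m
From the inner boundary to the cork board/fibreglass batt interface, ΣR_partial = 3.069 m·K/W.
T_interface = T_in − Q'·ΣR_partial = 8.52 °C − (-4.230)(3.069) = 21.5 °C

T = 21.5 °C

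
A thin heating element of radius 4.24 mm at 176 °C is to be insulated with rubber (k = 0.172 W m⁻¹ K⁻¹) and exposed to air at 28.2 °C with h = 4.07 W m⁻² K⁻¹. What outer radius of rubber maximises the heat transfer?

For a cylinder, r_cr = k_ins/h = 0.172/4.07 = 0.0423 m = 4.23 cm

r_cr = 4.23 cm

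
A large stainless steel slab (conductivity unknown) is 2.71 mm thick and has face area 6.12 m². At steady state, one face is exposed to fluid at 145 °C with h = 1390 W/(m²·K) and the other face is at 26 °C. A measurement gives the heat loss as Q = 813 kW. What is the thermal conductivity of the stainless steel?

k = 15.4 W/m·K

ΣR = ΔT/Q = |145 − 26|/8.13×10^5 = 1.464×10^-4 K/W
Known resistances:
  R_conv,in = 1/(hA) = 1/(1390·6.12) = 1.176×10^-4 K/W
R_stainless steel = ΣR − ΣR_known = 1.464×10^-4 − 1.176×10^-4 = 2.880×10^-5 K/W
L/(kA) = 2.880×10^-5 ⇒ k = 0.00271/(2.880×10^-5·6.12) = 15.4 W/m·K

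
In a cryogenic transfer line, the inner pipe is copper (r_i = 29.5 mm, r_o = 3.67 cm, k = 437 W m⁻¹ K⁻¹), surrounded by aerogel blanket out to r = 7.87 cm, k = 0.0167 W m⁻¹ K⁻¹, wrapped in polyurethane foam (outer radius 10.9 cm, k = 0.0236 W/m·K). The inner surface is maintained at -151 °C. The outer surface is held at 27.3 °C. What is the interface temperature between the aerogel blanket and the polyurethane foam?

T = -14.1 °C

Series thermal resistances, inner to outer:
  R'_copper = ln(0.0367/0.0295)/(2πk) = 0.2184/(2π·437) = 7.954×10^-5 m·K/W
  R'_aerogel blanket = ln(0.0787/0.0367)/(2πk) = 0.7629/(2π·0.0167) = 7.270 m·K/W
  R'_polyurethane foam = ln(0.109/0.0787)/(2πk) = 0.3257/(2π·0.0236) = 2.197 m·K/W
ΣR = 7.954×10^-5 + 7.270 + 2.197 = 9.467 m·K/W
Q' = ΔT/ΣR = (-151 °C − 27.3 °C)/9.467 = -18.83 W/m
From the inner boundary to the aerogel blanket/polyurethane foam interface, ΣR_partial = 7.270 m·K/W.
T_interface = T_in − Q'·ΣR_partial = -151 °C − (-18.83)(7.270) = -14.1 °C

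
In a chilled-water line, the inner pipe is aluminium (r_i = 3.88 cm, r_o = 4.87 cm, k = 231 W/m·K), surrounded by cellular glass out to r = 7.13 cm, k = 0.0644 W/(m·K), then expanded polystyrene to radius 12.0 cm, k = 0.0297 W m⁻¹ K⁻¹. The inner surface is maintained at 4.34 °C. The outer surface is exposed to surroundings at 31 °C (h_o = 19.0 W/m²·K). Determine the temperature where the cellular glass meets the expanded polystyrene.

Series thermal resistances, inner to outer:
  R'_aluminium = ln(0.0487/0.0388)/(2πk) = 0.2273/(2π·231) = 1.566×10^-4 m·K/W
  R'_cellular glass = ln(0.0713/0.0487)/(2πk) = 0.3812/(2π·0.0644) = 0.9421 m·K/W
  R'_expanded polystyrene = ln(0.120/0.0713)/(2πk) = 0.5206/(2π·0.0297) = 2.790 m·K/W
  R'_conv,out = 1/(2πr h) = 1/(2π·0.120·19.0) = 0.06980 m·K/W
ΣR = 1.566×10^-4 + 0.9421 + 2.790 + 0.06980 = 3.802 m·K/W
Q' = ΔT/ΣR = (4.34 °C − 31 °C)/3.802 = -7.012 W/m
From the inner boundary to the cellular glass/expanded polystyrene interface, ΣR_partial = 0.9423 m·K/W.
T_interface = T_in − Q'·ΣR_partial = 4.34 °C − (-7.012)(0.9423) = 10.9 °C

T = 10.9 °C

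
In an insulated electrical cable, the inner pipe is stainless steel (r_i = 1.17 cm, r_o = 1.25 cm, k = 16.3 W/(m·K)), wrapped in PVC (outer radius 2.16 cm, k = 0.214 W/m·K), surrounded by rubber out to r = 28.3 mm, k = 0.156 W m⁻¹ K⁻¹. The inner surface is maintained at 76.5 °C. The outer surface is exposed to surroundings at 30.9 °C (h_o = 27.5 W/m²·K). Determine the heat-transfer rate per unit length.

Treat each layer as a resistance in series:
  R'_stainless steel = ln(0.0125/0.0117)/(2πk) = 0.06614/(2π·16.3) = 6.458×10^-4 m·K/W
  R'_PVC = ln(0.0216/0.0125)/(2πk) = 0.5470/(2π·0.214) = 0.4068 m·K/W
  R'_rubber = ln(0.0283/0.0216)/(2πk) = 0.2702/(2π·0.156) = 0.2756 m·K/W
  R'_conv,out = 1/(2πr h) = 1/(2π·0.0283·27.5) = 0.2045 m·K/W
ΣR = 6.458×10^-4 + 0.4068 + 0.2756 + 0.2045 = 0.8875 m·K/W
Q' = ΔT/ΣR = (76.5 °C − 30.9 °C)/0.8875 = 51.4 W/m

Q' = 51.4 W/m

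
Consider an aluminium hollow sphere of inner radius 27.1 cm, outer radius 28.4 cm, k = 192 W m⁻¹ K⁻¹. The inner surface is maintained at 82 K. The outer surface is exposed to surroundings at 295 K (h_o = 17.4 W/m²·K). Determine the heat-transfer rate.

Resistance network (inner→outer):
  R_aluminium = (1/0.271 − 1/0.284)/(4πk) = 0.1689/(4π·192) = 7.001×10^-5 K/W
  R_conv,out = 1/(4πr²h) = 1/(4π·0.284²·17.4) = 0.05670 K/W
ΣR = 7.001×10^-5 + 0.05670 = 0.05677 K/W
Q = ΔT/ΣR = (82 K − 295 K)/0.05677 = -3750 W
(Negative Q ⇒ heat flows inward; heat gain = 3750 W.)

Q = 3.75 kW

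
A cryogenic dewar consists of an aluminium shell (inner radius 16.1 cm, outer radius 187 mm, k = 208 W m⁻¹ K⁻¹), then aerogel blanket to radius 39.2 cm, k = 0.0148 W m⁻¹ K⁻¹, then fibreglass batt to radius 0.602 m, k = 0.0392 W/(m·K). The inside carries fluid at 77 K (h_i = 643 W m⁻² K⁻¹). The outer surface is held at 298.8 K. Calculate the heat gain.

Q = 13.2 W

Resistance network (inner→outer):
  R_conv,in = 1/(4πr²h) = 1/(4π·0.161²·643) = 0.004774 K/W
  R_aluminium = (1/0.161 − 1/0.187)/(4πk) = 0.8636/(4π·208) = 3.304×10^-4 K/W
  R_aerogel blanket = (1/0.187 − 1/0.392)/(4πk) = 2.797/(4π·0.0148) = 15.04 K/W
  R_fibreglass batt = (1/0.392 − 1/0.602)/(4πk) = 0.8899/(4π·0.0392) = 1.807 K/W
ΣR = 0.004774 + 3.304×10^-4 + 15.04 + 1.807 = 16.85 K/W
Q = ΔT/ΣR = (77 K − 298.8 K)/16.85 = -13.2 W
(Negative Q ⇒ heat flows inward; heat gain = 13.2 W.)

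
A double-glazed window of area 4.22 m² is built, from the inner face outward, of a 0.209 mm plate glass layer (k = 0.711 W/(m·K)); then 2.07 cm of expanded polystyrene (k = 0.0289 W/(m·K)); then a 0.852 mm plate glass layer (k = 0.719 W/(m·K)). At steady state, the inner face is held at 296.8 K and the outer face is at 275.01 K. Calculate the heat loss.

Treat each layer as a resistance in series:
  R_plate glass = L/(kA) = 2.09×10^-4/(0.711·4.22) = 6.966×10^-5 K/W
  R_expanded polystyrene = L/(kA) = 0.0207/(0.0289·4.22) = 0.1697 K/W
  R_plate glass = L/(kA) = 8.52×10^-4/(0.719·4.22) = 2.808×10^-4 K/W
ΣR = 6.966×10^-5 + 0.1697 + 2.808×10^-4 = 0.1701 K/W
Q = ΔT/ΣR = (296.8 K − 275.01 K)/0.1701 = 128 W

Q = 128 W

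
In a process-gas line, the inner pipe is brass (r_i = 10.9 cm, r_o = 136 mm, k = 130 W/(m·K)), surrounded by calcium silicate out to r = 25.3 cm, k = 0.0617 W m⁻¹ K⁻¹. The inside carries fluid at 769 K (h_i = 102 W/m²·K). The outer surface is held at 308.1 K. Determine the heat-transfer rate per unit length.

Resistance network (inner→outer):
  R'_conv,in = 1/(2πr h) = 1/(2π·0.109·102) = 0.01432 m·K/W
  R'_brass = ln(0.136/0.109)/(2πk) = 0.2213/(2π·130) = 2.709×10^-4 m·K/W
  R'_calcium silicate = ln(0.253/0.136)/(2πk) = 0.6207/(2π·0.0617) = 1.601 m·K/W
ΣR = 0.01432 + 2.709×10^-4 + 1.601 = 1.616 m·K/W
Q' = ΔT/ΣR = (769 K − 308.1 K)/1.616 = 285 W/m

Q' = 285 W/m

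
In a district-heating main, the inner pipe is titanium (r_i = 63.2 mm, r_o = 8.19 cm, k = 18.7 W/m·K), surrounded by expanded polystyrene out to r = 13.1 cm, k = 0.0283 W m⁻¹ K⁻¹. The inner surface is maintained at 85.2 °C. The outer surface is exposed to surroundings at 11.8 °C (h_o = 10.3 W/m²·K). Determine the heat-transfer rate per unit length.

Series thermal resistances, inner to outer:
  R'_titanium = ln(0.0819/0.0632)/(2πk) = 0.2592/(2π·18.7) = 0.002206 m·K/W
  R'_expanded polystyrene = ln(0.131/0.0819)/(2πk) = 0.4697/(2π·0.0283) = 2.642 m·K/W
  R'_conv,out = 1/(2πr h) = 1/(2π·0.131·10.3) = 0.1180 m·K/W
ΣR = 0.002206 + 2.642 + 0.1180 = 2.762 m·K/W
Q' = ΔT/ΣR = (85.2 °C − 11.8 °C)/2.762 = 26.6 W/m

Q' = 26.6 W/m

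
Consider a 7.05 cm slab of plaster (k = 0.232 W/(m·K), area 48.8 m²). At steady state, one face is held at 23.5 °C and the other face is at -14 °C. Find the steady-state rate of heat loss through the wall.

Q = kA·ΔT/L = 0.232 × 48.8 × |23.5 °C − -14 °C| / 0.0705 = 6020 W

Q = 6020 W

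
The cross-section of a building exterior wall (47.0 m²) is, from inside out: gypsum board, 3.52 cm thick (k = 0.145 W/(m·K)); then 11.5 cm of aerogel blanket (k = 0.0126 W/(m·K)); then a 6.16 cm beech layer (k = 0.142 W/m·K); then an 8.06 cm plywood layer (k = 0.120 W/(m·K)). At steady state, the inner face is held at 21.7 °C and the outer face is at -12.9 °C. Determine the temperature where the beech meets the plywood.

Resistance network (inner→outer):
  R_gypsum board = L/(kA) = 0.0352/(0.145·47.0) = 0.005165 K/W
  R_aerogel blanket = L/(kA) = 0.115/(0.0126·47.0) = 0.1942 K/W
  R_beech = L/(kA) = 0.0616/(0.142·47.0) = 0.009230 K/W
  R_plywood = L/(kA) = 0.0806/(0.120·47.0) = 0.01429 K/W
ΣR = 0.005165 + 0.1942 + 0.009230 + 0.01429 = 0.2229 K/W
Q = ΔT/ΣR = (21.7 °C − -12.9 °C)/0.2229 = 155.2 W
From the inner boundary to the beech/plywood interface, ΣR_partial = 0.2086 K/W.
T_interface = T_in − Q·ΣR_partial = 21.7 °C − (155.2)(0.2086) = -10.7 °C

T = -10.7 °C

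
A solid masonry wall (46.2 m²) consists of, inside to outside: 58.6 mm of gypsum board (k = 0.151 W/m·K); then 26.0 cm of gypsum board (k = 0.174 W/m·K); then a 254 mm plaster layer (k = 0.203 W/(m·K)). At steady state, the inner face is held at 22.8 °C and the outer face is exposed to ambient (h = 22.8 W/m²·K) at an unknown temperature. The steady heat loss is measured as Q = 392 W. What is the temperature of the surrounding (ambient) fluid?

T_out = -4.16 °C

Sum the resistances:
  R_gypsum board = L/(kA) = 0.0586/(0.151·46.2) = 0.008400 K/W
  R_gypsum board = L/(kA) = 0.260/(0.174·46.2) = 0.03234 K/W
  R_plaster = L/(kA) = 0.254/(0.203·46.2) = 0.02708 K/W
  R_conv,out = 1/(hA) = 1/(22.8·46.2) = 9.493×10^-4 K/W
ΣR = 0.06878 K/W
ΔT = Q·ΣR = 392 × 0.06878 = 26.96 K
Heat flows outward, so T_out = T_in − ΔT = 22.8 − 26.96 = -4.16 °C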